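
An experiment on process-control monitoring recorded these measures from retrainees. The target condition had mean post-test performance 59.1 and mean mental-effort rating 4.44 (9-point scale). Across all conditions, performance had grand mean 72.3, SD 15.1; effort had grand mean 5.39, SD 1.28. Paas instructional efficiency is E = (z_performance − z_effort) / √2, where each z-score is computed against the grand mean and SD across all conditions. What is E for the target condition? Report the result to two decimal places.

z_performance = (59.1 − 72.3) / 15.1 = -13.2000 / 15.1 = -0.8742.
z_effort = (4.44 − 5.39) / 1.28 = -0.9500 / 1.28 = -0.7422.
z_P − z_E = -0.8742 − (-0.7422) = -0.1320.
E = -0.1320 / √2 = -0.1320 / 1.41421 = -0.0933 ≈ -0.09.

-0.09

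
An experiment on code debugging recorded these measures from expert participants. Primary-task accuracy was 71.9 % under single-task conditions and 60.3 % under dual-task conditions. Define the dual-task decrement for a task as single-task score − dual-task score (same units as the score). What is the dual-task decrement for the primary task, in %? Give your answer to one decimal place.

11.6

Decrement = 71.9 − 60.3 = 11.6000 % ≈ 11.6 %.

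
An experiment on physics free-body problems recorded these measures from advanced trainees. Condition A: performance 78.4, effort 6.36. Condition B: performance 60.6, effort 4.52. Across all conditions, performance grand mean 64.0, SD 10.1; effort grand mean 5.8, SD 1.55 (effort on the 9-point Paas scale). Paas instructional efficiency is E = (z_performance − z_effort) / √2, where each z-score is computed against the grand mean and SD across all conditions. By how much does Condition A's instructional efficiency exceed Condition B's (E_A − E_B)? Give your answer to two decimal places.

Condition A: z_P = (78.4 − 64.0)/10.1 = 1.4257; z_E = (6.36 − 5.8)/1.55 = 0.3613; E_A = (1.4257 − 0.3613)/√2 = 0.7526.
Condition B: z_P = (60.6 − 64.0)/10.1 = -0.3366; z_E = (4.52 − 5.8)/1.55 = -0.8258; E_B = (-0.3366 − (-0.8258))/√2 = 0.3459.
E_A − E_B = 0.7526 − 0.3459 = 0.4067 ≈ 0.41.

0.41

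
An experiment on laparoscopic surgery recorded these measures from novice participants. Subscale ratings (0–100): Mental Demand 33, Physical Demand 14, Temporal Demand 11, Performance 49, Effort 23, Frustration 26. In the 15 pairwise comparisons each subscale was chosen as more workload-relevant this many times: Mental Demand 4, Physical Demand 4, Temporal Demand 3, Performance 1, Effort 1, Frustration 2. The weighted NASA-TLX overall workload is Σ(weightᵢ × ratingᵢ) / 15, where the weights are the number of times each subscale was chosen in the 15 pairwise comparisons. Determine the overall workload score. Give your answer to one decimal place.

The tallies are the weights (they sum to 15).
Weighted sum = 4·33 + 4·14 + 3·11 + 1·49 + 1·23 + 2·26
            = 132 + 56 + 33 + 49 + 23 + 52 = 345.
Overall workload = 345 / 15 = 23.0000 ≈ 23.0.

23.0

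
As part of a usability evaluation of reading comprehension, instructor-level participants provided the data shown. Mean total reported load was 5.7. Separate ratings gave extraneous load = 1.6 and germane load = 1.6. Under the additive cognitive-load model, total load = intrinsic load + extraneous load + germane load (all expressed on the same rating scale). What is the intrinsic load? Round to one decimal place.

2.5

intrinsic load = total − extraneous − germane
             = 5.7 − 1.6 − 1.6 = 2.5.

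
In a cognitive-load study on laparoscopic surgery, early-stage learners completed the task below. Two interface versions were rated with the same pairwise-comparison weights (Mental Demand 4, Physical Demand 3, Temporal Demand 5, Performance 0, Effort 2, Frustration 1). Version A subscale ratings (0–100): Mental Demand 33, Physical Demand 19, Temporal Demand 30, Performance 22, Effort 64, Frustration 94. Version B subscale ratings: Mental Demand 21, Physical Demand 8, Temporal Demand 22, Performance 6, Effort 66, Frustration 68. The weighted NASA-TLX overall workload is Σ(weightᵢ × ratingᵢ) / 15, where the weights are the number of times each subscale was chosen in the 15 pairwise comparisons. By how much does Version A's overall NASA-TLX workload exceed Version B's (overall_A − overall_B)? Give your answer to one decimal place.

9.5

Version A weighted sum = 4·33 + 3·19 + 5·30 + 0·22 + 2·64 + 1·94 = 132 + 57 + 150 + 0 + 128 + 94 = 561; overall_A = 561/15 = 37.4000.
Version B weighted sum = 4·21 + 3·8 + 5·22 + 0·6 + 2·66 + 1·68 = 84 + 24 + 110 + 0 + 132 + 68 = 418; overall_B = 418/15 = 27.8667.
Difference = 37.4000 − 27.8667 = 9.5333 ≈ 9.5.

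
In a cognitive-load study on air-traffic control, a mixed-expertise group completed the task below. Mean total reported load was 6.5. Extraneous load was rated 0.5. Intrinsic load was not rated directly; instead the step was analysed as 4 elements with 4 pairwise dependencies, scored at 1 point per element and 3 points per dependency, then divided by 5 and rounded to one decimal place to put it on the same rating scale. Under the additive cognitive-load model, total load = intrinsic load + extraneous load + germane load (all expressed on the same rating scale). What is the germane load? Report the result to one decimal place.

2.8

Intrinsic (element-interactivity): (4 × 1 + 4 × 3) / 5 = 16 / 5 = 3.2000 → 3.2.
germane load = total − intrinsic − extraneous
             = 6.5 − 3.2 − 0.5 = 2.8.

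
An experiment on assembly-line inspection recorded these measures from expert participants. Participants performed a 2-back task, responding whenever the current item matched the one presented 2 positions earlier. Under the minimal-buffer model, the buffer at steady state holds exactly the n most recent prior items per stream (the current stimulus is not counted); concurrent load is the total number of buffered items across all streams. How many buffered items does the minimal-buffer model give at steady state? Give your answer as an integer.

The buffer holds the 2 most recent prior items.
Steady-state concurrent load = 2 items.

2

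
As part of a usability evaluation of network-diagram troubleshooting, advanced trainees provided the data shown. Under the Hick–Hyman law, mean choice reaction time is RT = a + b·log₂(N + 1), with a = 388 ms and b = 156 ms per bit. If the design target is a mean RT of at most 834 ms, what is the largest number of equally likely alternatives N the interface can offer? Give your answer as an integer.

6

Set 388 + 156·log₂(N + 1) ≤ 834.
log₂(N + 1) ≤ (834 − 388) / 156 = 2.8590.
N + 1 ≤ 2^2.8590 = 7.2551.
N ≤ 6.2551, so the largest integer N is 6.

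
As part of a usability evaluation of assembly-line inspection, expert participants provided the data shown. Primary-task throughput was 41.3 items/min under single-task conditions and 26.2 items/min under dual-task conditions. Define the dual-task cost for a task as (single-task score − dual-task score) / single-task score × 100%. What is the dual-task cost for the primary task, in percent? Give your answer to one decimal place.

36.6

Cost = (41.3 − 26.2) / 41.3 × 100%
     = 15.1000 / 41.3 × 100% = 36.5617%.
≈ 36.6%.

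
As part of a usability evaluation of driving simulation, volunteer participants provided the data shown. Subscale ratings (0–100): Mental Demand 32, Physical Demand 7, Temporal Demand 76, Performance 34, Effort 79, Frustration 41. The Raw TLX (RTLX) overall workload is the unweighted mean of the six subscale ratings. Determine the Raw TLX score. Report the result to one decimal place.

Sum of ratings = 32 + 7 + 76 + 34 + 79 + 41 = 269.
RTLX = 269 / 6 = 44.8333 ≈ 44.8.

44.8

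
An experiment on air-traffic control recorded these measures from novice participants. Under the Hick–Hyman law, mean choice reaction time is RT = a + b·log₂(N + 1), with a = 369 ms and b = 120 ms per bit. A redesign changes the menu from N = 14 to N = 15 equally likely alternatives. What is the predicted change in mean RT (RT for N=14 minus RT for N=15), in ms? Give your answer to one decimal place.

RT(14) = 369 + 120·log₂(15) = 369 + 120·3.9069 = 837.8280 ms.
RT(15) = 369 + 120·log₂(16) = 369 + 120·4.0000 = 849.0000 ms.
Difference = 837.8280 − 849.0000 = -11.1720 ≈ -11.2 ms.

-11.2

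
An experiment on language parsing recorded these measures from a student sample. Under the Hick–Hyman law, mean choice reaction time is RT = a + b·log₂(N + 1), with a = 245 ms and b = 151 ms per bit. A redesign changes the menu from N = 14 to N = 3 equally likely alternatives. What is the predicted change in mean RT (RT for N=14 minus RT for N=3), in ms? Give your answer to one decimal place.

287.9

RT(14) = 245 + 151·log₂(15) = 245 + 151·3.9069 = 834.9419 ms.
RT(3) = 245 + 151·log₂(4) = 245 + 151·2.0000 = 547.0000 ms.
Difference = 834.9419 − 547.0000 = 287.9419 ≈ 287.9 ms.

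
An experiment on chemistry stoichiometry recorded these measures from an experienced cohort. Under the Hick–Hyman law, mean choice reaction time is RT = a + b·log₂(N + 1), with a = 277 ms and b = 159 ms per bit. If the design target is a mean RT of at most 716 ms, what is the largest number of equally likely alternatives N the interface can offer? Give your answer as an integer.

5

Set 277 + 159·log₂(N + 1) ≤ 716.
log₂(N + 1) ≤ (716 − 277) / 159 = 2.7610.
N + 1 ≤ 2^2.7610 = 6.7787.
N ≤ 5.7787, so the largest integer N is 5.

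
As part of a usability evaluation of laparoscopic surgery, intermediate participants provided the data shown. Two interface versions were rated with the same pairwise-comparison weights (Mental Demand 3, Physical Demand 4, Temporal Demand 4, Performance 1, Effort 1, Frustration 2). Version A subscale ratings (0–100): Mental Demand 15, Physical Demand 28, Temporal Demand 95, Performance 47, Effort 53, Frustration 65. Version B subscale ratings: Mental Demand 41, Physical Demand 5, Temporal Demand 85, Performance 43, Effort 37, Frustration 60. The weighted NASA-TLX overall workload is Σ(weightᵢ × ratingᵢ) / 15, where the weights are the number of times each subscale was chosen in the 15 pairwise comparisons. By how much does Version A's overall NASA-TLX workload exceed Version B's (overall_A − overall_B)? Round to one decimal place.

Version A weighted sum = 3·15 + 4·28 + 4·95 + 1·47 + 1·53 + 2·65 = 45 + 112 + 380 + 47 + 53 + 130 = 767; overall_A = 767/15 = 51.1333.
Version B weighted sum = 3·41 + 4·5 + 4·85 + 1·43 + 1·37 + 2·60 = 123 + 20 + 340 + 43 + 37 + 120 = 683; overall_B = 683/15 = 45.5333.
Difference = 51.1333 − 45.5333 = 5.6000 ≈ 5.6.

5.6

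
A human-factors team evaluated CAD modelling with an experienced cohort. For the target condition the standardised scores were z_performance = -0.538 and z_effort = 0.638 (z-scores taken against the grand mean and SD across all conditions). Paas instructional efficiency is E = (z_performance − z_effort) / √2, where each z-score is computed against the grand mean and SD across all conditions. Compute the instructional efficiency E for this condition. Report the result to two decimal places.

-0.83

z_P − z_E = -0.538 − 0.638 = -1.1760.
E = -1.1760 / √2 = -1.1760 / 1.41421 = -0.8316 ≈ -0.83.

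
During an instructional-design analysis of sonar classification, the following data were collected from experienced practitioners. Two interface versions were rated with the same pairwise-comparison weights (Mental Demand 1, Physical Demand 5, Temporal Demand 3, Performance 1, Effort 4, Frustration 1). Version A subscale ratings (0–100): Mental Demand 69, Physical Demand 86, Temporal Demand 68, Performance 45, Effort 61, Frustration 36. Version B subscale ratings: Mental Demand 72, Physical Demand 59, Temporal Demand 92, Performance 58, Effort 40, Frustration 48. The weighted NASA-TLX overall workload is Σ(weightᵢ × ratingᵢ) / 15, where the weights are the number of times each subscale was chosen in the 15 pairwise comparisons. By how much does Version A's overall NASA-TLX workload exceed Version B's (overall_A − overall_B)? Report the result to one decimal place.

7.9

Version A weighted sum = 1·69 + 5·86 + 3·68 + 1·45 + 4·61 + 1·36 = 69 + 430 + 204 + 45 + 244 + 36 = 1028; overall_A = 1028/15 = 68.5333.
Version B weighted sum = 1·72 + 5·59 + 3·92 + 1·58 + 4·40 + 1·48 = 72 + 295 + 276 + 58 + 160 + 48 = 909; overall_B = 909/15 = 60.6000.
Difference = 68.5333 − 60.6000 = 7.9333 ≈ 7.9.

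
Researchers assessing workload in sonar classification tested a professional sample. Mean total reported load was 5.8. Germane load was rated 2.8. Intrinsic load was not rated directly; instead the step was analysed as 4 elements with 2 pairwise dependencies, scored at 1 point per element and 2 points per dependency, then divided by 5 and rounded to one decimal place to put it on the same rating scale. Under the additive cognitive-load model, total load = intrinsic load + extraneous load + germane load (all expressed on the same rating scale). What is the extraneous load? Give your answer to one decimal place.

1.4

Intrinsic (element-interactivity): (4 × 1 + 2 × 2) / 5 = 8 / 5 = 1.6000 → 1.6.
extraneous load = total − intrinsic − germane
             = 5.8 − 1.6 − 2.8 = 1.4.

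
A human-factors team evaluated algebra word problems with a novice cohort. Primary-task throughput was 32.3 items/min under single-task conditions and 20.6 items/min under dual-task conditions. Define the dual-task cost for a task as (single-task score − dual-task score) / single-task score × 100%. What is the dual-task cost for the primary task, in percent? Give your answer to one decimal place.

Cost = (32.3 − 20.6) / 32.3 × 100%
     = 11.7000 / 32.3 × 100% = 36.2229%.
≈ 36.2%.

36.2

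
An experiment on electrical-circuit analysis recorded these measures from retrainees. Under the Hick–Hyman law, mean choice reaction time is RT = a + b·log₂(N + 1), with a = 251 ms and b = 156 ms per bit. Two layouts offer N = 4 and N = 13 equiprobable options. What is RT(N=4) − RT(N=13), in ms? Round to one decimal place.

RT(4) = 251 + 156·log₂(5) = 251 + 156·2.3219 = 613.2164 ms.
RT(13) = 251 + 156·log₂(14) = 251 + 156·3.8074 = 844.9544 ms.
Difference = 613.2164 − 844.9544 = -231.7380 ≈ -231.7 ms.

-231.7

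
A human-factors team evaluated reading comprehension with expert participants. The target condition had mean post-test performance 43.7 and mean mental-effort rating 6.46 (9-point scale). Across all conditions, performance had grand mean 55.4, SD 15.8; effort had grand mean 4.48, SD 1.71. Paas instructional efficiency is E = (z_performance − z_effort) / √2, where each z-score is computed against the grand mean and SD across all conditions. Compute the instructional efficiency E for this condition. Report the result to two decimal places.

z_performance = (43.7 − 55.4) / 15.8 = -11.7000 / 15.8 = -0.7405.
z_effort = (6.46 − 4.48) / 1.71 = 1.9800 / 1.71 = 1.1579.
z_P − z_E = -0.7405 − 1.1579 = -1.8984.
E = -1.8984 / √2 = -1.8984 / 1.41421 = -1.3424 ≈ -1.34.

-1.34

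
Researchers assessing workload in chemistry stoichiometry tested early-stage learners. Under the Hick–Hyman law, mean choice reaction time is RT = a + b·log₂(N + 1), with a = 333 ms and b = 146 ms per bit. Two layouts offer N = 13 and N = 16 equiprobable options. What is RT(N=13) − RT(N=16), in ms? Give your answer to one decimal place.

RT(13) = 333 + 146·log₂(14) = 333 + 146·3.8074 = 888.8804 ms.
RT(16) = 333 + 146·log₂(17) = 333 + 146·4.0875 = 929.7750 ms.
Difference = 888.8804 − 929.7750 = -40.8946 ≈ -40.9 ms.

-40.9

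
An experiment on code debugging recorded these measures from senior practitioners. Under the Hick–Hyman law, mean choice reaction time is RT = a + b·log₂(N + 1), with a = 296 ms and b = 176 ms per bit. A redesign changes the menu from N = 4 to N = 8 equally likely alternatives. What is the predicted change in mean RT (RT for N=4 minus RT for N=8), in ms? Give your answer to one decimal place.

RT(4) = 296 + 176·log₂(5) = 296 + 176·2.3219 = 704.6544 ms.
RT(8) = 296 + 176·log₂(9) = 296 + 176·3.1699 = 853.9024 ms.
Difference = 704.6544 − 853.9024 = -149.2480 ≈ -149.2 ms.

-149.2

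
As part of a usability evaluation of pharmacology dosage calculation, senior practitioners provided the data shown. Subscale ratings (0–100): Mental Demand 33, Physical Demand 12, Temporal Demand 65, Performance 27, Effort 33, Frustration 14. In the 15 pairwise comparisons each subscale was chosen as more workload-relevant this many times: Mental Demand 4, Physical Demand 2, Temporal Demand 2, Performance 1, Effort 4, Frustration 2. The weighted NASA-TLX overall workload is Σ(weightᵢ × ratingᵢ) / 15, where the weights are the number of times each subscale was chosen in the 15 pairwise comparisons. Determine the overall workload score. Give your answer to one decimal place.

The tallies are the weights (they sum to 15).
Weighted sum = 4·33 + 2·12 + 2·65 + 1·27 + 4·33 + 2·14
            = 132 + 24 + 130 + 27 + 132 + 28 = 473.
Overall workload = 473 / 15 = 31.5333 ≈ 31.5.

31.5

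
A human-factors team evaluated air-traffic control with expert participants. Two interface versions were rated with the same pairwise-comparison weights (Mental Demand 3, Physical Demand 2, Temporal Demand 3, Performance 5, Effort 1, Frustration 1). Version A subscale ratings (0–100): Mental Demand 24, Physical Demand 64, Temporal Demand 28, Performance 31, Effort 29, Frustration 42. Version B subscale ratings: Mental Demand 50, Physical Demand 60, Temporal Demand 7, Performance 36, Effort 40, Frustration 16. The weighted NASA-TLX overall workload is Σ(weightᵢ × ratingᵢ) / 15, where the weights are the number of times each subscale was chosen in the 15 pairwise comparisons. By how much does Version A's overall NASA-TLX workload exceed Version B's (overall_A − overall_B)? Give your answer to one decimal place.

Version A weighted sum = 3·24 + 2·64 + 3·28 + 5·31 + 1·29 + 1·42 = 72 + 128 + 84 + 155 + 29 + 42 = 510; overall_A = 510/15 = 34.0000.
Version B weighted sum = 3·50 + 2·60 + 3·7 + 5·36 + 1·40 + 1·16 = 150 + 120 + 21 + 180 + 40 + 16 = 527; overall_B = 527/15 = 35.1333.
Difference = 34.0000 − 35.1333 = -1.1333 ≈ -1.1.

-1.1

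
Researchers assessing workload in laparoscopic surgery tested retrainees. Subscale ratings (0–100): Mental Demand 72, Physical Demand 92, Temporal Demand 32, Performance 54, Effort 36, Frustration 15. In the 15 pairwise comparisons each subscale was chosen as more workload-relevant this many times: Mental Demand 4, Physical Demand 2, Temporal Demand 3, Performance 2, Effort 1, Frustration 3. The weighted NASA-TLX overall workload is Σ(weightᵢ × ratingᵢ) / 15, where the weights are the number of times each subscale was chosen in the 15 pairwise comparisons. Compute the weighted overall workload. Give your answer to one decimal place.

The tallies are the weights (they sum to 15).
Weighted sum = 4·72 + 2·92 + 3·32 + 2·54 + 1·36 + 3·15
            = 288 + 184 + 96 + 108 + 36 + 45 = 757.
Overall workload = 757 / 15 = 50.4667 ≈ 50.5.

50.5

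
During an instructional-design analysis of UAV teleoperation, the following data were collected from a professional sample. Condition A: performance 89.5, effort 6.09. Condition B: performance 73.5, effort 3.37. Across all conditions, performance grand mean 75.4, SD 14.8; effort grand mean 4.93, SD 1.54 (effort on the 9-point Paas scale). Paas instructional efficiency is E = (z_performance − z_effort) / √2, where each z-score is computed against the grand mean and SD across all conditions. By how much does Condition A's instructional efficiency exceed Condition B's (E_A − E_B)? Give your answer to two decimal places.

Condition A: z_P = (89.5 − 75.4)/14.8 = 0.9527; z_E = (6.09 − 4.93)/1.54 = 0.7532; E_A = (0.9527 − 0.7532)/√2 = 0.1411.
Condition B: z_P = (73.5 − 75.4)/14.8 = -0.1284; z_E = (3.37 − 4.93)/1.54 = -1.0130; E_B = (-0.1284 − (-1.0130))/√2 = 0.6255.
E_A − E_B = 0.1411 − 0.6255 = -0.4844 ≈ -0.48.

-0.48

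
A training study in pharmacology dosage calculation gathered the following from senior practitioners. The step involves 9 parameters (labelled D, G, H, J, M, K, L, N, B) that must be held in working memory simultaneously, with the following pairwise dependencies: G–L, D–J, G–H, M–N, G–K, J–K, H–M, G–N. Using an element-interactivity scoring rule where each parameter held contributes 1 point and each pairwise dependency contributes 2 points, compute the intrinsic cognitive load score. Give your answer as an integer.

Count of parameters held simultaneously: 9.
Count of pairwise dependencies listed: 8.
Element contribution: 9 × 1 = 9.
Interaction contribution: 8 × 2 = 16.
Intrinsic load = 9 + 16 = 25.

25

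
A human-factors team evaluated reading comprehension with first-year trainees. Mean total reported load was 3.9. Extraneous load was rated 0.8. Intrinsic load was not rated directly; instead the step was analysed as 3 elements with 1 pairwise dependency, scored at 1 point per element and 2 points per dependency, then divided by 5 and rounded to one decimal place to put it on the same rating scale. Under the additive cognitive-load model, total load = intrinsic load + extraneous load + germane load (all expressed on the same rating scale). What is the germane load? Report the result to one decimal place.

2.1

Intrinsic (element-interactivity): (3 × 1 + 1 × 2) / 5 = 5 / 5 = 1.0000 → 1.0.
germane load = total − intrinsic − extraneous
             = 3.9 − 1.0 − 0.8 = 2.1.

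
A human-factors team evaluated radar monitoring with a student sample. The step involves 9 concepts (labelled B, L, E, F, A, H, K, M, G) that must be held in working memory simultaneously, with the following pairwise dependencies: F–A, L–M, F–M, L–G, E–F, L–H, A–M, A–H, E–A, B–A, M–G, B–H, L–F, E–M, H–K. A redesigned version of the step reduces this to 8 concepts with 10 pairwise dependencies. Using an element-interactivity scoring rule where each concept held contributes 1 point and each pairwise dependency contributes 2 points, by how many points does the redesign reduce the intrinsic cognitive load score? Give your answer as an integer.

Original: 9 × 1 + 15 × 2 = 9 + 30 = 39.
Redesigned: 8 × 1 + 10 × 2 = 8 + 20 = 28.
Reduction = 39 − 28 = 11.

11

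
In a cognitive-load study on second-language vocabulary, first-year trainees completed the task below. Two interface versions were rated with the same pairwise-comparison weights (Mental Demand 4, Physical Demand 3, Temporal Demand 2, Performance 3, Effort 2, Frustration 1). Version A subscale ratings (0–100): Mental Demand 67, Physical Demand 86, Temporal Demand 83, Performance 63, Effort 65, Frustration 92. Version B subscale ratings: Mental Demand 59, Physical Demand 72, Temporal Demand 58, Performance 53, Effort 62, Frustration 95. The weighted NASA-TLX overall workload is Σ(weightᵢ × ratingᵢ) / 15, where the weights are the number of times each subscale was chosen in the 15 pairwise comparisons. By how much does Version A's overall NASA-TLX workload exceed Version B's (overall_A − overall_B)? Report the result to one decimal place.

10.5

Version A weighted sum = 4·67 + 3·86 + 2·83 + 3·63 + 2·65 + 1·92 = 268 + 258 + 166 + 189 + 130 + 92 = 1103; overall_A = 1103/15 = 73.5333.
Version B weighted sum = 4·59 + 3·72 + 2·58 + 3·53 + 2·62 + 1·95 = 236 + 216 + 116 + 159 + 124 + 95 = 946; overall_B = 946/15 = 63.0667.
Difference = 73.5333 − 63.0667 = 10.4666 ≈ 10.5.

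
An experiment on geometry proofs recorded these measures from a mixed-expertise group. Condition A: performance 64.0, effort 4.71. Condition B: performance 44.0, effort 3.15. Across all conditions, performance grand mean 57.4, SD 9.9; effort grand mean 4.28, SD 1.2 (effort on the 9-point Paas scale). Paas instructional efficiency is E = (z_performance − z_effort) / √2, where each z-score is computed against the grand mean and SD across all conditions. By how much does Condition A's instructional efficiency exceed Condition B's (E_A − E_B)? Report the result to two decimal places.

0.51

Condition A: z_P = (64.0 − 57.4)/9.9 = 0.6667; z_E = (4.71 − 4.28)/1.2 = 0.3583; E_A = (0.6667 − 0.3583)/√2 = 0.2181.
Condition B: z_P = (44.0 − 57.4)/9.9 = -1.3535; z_E = (3.15 − 4.28)/1.2 = -0.9417; E_B = (-1.3535 − (-0.9417))/√2 = -0.2912.
E_A − E_B = 0.2181 − (-0.2912) = 0.5093 ≈ 0.51.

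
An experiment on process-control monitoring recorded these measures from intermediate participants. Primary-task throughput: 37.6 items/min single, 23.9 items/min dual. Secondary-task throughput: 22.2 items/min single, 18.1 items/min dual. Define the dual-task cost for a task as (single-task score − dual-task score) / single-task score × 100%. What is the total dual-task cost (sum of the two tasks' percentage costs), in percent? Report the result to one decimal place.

Primary cost = (37.6 − 23.9) / 37.6 × 100% = 36.4362%.
Secondary cost = (22.2 − 18.1) / 22.2 × 100% = 18.4685%.
Total = 36.4362% + 18.4685% = 54.9047% ≈ 54.9%.

54.9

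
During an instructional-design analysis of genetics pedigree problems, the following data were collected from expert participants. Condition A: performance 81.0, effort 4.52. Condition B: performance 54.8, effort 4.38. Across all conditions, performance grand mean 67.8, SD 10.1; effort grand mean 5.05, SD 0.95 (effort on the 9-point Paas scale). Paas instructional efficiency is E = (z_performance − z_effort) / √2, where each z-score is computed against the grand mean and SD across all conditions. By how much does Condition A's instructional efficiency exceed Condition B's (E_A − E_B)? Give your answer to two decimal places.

1.73

Condition A: z_P = (81.0 − 67.8)/10.1 = 1.3069; z_E = (4.52 − 5.05)/0.95 = -0.5579; E_A = (1.3069 − (-0.5579))/√2 = 1.3186.
Condition B: z_P = (54.8 − 67.8)/10.1 = -1.2871; z_E = (4.38 − 5.05)/0.95 = -0.7053; E_B = (-1.2871 − (-0.7053))/√2 = -0.4114.
E_A − E_B = 1.3186 − (-0.4114) = 1.7300 ≈ 1.73.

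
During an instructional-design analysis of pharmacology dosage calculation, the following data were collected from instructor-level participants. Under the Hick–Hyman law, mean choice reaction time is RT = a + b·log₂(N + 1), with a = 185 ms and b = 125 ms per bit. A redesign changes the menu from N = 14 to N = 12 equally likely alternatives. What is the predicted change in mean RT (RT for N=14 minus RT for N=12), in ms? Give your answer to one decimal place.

25.8

RT(14) = 185 + 125·log₂(15) = 185 + 125·3.9069 = 673.3625 ms.
RT(12) = 185 + 125·log₂(13) = 185 + 125·3.7004 = 647.5500 ms.
Difference = 673.3625 − 647.5500 = 25.8125 ≈ 25.8 ms.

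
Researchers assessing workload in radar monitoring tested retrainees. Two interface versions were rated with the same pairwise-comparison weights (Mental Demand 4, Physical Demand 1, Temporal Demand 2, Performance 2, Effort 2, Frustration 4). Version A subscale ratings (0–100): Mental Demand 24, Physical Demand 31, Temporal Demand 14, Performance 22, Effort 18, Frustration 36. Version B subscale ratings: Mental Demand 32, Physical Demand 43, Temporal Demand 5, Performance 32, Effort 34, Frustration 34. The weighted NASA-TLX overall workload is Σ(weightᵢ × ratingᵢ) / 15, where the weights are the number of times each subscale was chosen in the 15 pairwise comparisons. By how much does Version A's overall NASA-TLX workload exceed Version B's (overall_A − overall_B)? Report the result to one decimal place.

-4.7

Version A weighted sum = 4·24 + 1·31 + 2·14 + 2·22 + 2·18 + 4·36 = 96 + 31 + 28 + 44 + 36 + 144 = 379; overall_A = 379/15 = 25.2667.
Version B weighted sum = 4·32 + 1·43 + 2·5 + 2·32 + 2·34 + 4·34 = 128 + 43 + 10 + 64 + 68 + 136 = 449; overall_B = 449/15 = 29.9333.
Difference = 25.2667 − 29.9333 = -4.6666 ≈ -4.7.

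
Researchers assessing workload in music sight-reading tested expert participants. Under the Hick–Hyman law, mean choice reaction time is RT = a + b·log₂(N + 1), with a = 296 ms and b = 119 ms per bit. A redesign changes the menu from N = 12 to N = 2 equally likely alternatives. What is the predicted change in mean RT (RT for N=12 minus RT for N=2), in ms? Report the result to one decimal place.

251.7

RT(12) = 296 + 119·log₂(13) = 296 + 119·3.7004 = 736.3476 ms.
RT(2) = 296 + 119·log₂(3) = 296 + 119·1.5850 = 484.6150 ms.
Difference = 736.3476 − 484.6150 = 251.7326 ≈ 251.7 ms.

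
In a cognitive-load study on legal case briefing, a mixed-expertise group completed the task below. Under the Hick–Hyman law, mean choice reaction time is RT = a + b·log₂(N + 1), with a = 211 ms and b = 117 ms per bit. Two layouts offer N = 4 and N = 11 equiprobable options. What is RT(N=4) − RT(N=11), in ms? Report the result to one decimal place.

-147.8

RT(4) = 211 + 117·log₂(5) = 211 + 117·2.3219 = 482.6623 ms.
RT(11) = 211 + 117·log₂(12) = 211 + 117·3.5850 = 630.4450 ms.
Difference = 482.6623 − 630.4450 = -147.7827 ≈ -147.8 ms.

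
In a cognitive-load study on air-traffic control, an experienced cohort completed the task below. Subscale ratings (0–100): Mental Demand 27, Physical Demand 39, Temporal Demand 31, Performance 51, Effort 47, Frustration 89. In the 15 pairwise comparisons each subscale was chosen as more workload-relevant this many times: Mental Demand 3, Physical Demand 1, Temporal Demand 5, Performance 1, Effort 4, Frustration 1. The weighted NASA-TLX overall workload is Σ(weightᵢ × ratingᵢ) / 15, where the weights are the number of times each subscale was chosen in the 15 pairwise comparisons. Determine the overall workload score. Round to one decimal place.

The tallies are the weights (they sum to 15).
Weighted sum = 3·27 + 1·39 + 5·31 + 1·51 + 4·47 + 1·89
            = 81 + 39 + 155 + 51 + 188 + 89 = 603.
Overall workload = 603 / 15 = 40.2000 ≈ 40.2.

40.2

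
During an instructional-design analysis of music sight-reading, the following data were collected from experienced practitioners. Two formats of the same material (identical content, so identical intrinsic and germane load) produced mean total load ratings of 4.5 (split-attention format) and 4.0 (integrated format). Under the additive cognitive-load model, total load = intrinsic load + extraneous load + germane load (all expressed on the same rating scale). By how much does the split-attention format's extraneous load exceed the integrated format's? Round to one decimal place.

Intrinsic and germane load are equal across formats, so the difference in total load equals the difference in extraneous load.
Extraneous-load difference = 4.5 − 4.0 = 0.5.

0.5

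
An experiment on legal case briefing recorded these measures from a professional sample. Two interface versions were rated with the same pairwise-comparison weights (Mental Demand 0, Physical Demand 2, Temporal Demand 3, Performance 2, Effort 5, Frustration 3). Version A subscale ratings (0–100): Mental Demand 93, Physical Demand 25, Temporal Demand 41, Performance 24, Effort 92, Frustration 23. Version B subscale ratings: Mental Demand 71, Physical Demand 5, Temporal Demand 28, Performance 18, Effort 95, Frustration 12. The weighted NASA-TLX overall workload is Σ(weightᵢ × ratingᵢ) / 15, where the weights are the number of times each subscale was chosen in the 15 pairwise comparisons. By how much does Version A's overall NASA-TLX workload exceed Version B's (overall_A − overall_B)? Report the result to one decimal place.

Version A weighted sum = 0·93 + 2·25 + 3·41 + 2·24 + 5·92 + 3·23 = 0 + 50 + 123 + 48 + 460 + 69 = 750; overall_A = 750/15 = 50.0000.
Version B weighted sum = 0·71 + 2·5 + 3·28 + 2·18 + 5·95 + 3·12 = 0 + 10 + 84 + 36 + 475 + 36 = 641; overall_B = 641/15 = 42.7333.
Difference = 50.0000 − 42.7333 = 7.2667 ≈ 7.3.

7.3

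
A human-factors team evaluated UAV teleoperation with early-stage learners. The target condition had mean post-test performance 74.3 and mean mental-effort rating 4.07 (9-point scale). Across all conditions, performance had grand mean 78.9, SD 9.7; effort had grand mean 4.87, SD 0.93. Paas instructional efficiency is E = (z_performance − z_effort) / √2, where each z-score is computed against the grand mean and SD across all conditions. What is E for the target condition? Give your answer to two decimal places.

0.27

z_performance = (74.3 − 78.9) / 9.7 = -4.6000 / 9.7 = -0.4742.
z_effort = (4.07 − 4.87) / 0.93 = -0.8000 / 0.93 = -0.8602.
z_P − z_E = -0.4742 − (-0.8602) = 0.3860.
E = 0.3860 / √2 = 0.3860 / 1.41421 = 0.2729 ≈ 0.27.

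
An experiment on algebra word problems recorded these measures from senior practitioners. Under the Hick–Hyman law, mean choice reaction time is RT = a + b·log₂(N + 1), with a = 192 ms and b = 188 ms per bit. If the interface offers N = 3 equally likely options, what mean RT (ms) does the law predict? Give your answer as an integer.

log₂(3 + 1) = log₂(4) = 2.0000.
RT = 192 + 188 × 2.0000 = 192 + 376.0000 = 568.0000 ms.
≈ 568 ms.

568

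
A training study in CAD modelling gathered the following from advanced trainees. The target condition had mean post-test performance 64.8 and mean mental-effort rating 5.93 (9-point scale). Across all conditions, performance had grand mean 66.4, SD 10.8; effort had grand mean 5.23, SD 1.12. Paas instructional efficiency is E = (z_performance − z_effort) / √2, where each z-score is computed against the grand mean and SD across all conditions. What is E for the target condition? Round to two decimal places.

-0.55

z_performance = (64.8 − 66.4) / 10.8 = -1.6000 / 10.8 = -0.1481.
z_effort = (5.93 − 5.23) / 1.12 = 0.7000 / 1.12 = 0.6250.
z_P − z_E = -0.1481 − 0.6250 = -0.7731.
E = -0.7731 / √2 = -0.7731 / 1.41421 = -0.5467 ≈ -0.55.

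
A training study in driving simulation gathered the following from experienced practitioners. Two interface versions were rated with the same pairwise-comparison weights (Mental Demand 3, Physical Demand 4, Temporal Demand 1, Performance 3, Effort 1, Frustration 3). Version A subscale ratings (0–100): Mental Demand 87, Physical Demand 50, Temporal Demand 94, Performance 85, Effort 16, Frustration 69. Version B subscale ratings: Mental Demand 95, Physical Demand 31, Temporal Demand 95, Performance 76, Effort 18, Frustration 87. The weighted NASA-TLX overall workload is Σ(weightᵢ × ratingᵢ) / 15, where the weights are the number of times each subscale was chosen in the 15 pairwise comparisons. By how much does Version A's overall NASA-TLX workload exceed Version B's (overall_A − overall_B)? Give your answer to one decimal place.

1.5

Version A weighted sum = 3·87 + 4·50 + 1·94 + 3·85 + 1·16 + 3·69 = 261 + 200 + 94 + 255 + 16 + 207 = 1033; overall_A = 1033/15 = 68.8667.
Version B weighted sum = 3·95 + 4·31 + 1·95 + 3·76 + 1·18 + 3·87 = 285 + 124 + 95 + 228 + 18 + 261 = 1011; overall_B = 1011/15 = 67.4000.
Difference = 68.8667 − 67.4000 = 1.4667 ≈ 1.5.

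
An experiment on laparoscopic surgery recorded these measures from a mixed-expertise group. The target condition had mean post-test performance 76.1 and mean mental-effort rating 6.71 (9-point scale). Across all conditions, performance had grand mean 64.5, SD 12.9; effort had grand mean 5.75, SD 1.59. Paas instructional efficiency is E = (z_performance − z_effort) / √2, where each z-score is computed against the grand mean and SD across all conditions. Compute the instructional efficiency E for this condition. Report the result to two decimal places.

0.21

z_performance = (76.1 − 64.5) / 12.9 = 11.6000 / 12.9 = 0.8992.
z_effort = (6.71 − 5.75) / 1.59 = 0.9600 / 1.59 = 0.6038.
z_P − z_E = 0.8992 − 0.6038 = 0.2954.
E = 0.2954 / √2 = 0.2954 / 1.41421 = 0.2089 ≈ 0.21.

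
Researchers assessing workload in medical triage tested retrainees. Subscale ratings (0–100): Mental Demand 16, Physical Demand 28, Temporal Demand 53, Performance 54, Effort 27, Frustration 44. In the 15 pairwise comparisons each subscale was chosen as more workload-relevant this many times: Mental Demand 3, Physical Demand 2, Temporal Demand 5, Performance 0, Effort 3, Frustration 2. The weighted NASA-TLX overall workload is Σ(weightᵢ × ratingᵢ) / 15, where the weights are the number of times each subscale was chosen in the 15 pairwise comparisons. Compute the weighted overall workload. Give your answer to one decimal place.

The tallies are the weights (they sum to 15).
Weighted sum = 3·16 + 2·28 + 5·53 + 0·54 + 3·27 + 2·44
            = 48 + 56 + 265 + 0 + 81 + 88 = 538.
Overall workload = 538 / 15 = 35.8667 ≈ 35.9.

35.9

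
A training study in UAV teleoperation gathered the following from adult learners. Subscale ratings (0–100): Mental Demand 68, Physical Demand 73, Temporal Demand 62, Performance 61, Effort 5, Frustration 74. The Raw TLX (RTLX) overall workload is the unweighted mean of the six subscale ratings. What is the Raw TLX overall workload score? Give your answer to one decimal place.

57.2

Sum of ratings = 68 + 73 + 62 + 61 + 5 + 74 = 343.
RTLX = 343 / 6 = 57.1667 ≈ 57.2.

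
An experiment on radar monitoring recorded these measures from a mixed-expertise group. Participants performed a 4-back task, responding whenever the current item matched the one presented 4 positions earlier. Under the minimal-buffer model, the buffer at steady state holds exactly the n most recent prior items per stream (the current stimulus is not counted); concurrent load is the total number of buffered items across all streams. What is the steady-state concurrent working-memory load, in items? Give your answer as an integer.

The buffer holds the 4 most recent prior items.
Steady-state concurrent load = 4 items.

4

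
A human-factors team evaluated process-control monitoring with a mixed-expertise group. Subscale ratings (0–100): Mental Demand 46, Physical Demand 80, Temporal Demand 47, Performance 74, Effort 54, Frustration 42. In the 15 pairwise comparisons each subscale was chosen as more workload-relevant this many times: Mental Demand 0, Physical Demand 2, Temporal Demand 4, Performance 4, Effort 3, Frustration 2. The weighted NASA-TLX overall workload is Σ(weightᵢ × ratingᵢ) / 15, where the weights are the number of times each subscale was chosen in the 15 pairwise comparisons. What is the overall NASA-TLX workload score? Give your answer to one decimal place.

The tallies are the weights (they sum to 15).
Weighted sum = 0·46 + 2·80 + 4·47 + 4·74 + 3·54 + 2·42
            = 0 + 160 + 188 + 296 + 162 + 84 = 890.
Overall workload = 890 / 15 = 59.3333 ≈ 59.3.

59.3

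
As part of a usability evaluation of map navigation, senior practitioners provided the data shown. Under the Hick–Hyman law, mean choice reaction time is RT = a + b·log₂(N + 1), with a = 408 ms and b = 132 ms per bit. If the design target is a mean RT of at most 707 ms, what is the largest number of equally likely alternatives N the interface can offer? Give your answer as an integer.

Set 408 + 132·log₂(N + 1) ≤ 707.
log₂(N + 1) ≤ (707 − 408) / 132 = 2.2652.
N + 1 ≤ 2^2.2652 = 4.8072.
N ≤ 3.8072, so the largest integer N is 3.

3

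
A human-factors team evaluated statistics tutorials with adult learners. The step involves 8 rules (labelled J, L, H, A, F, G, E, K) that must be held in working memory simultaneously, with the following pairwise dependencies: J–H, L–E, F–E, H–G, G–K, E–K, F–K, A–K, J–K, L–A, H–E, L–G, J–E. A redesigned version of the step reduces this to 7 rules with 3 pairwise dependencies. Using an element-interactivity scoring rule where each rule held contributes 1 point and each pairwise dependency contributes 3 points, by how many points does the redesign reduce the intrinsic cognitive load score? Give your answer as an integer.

Original: 8 × 1 + 13 × 3 = 8 + 39 = 47.
Redesigned: 7 × 1 + 3 × 3 = 7 + 9 = 16.
Reduction = 47 − 16 = 31.

31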